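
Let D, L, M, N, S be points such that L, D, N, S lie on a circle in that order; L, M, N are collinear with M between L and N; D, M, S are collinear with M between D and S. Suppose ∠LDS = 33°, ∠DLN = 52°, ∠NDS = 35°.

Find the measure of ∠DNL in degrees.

1. ∠DML = 95°  [△LMD]
2. ∠DMN = 85°  [linear pair at M on LN]
3. ∠DNL = 60°  [△DMN]

∠DNL = 60°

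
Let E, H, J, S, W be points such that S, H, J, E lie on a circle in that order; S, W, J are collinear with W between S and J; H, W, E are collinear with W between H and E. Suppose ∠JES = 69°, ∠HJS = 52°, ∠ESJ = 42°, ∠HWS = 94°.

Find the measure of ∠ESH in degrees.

∠ESH = 59°

1. ∠JHS = 111°  [cyclic SHJE, opposite ∠H+∠E]
2. ∠HES = 52°  [same arc SH]
3. ∠HSJ = 17°  [△SHJ]
4. ∠EHS = 69°  [△SWH]
5. ∠ESH = 59°  [△SHE]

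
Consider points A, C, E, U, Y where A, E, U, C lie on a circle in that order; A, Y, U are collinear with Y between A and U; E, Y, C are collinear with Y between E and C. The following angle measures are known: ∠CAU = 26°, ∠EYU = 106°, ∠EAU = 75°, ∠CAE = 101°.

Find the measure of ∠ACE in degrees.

1. ∠AYE = 74°  [linear pair at Y on AU]
2. ∠AEC = 31°  [△AYE]
3. ∠ACE = 48°  [△AEC]

∠ACE = 48°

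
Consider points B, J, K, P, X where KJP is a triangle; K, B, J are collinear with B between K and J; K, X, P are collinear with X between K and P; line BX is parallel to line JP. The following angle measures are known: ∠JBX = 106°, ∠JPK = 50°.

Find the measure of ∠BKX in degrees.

∠BKX = 56°

1. ∠KBX = 74°  [linear pair at B on KJ]
2. ∠BXK = 50°  [BX∥JP, corresponding at X]
3. ∠BKX = 56°  [△KBX]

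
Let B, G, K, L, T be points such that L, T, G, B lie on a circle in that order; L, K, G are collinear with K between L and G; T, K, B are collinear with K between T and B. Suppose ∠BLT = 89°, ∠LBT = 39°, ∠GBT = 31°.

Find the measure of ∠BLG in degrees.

1. ∠BGT = 91°  [cyclic LTGB, opposite ∠L+∠G]
2. ∠BTG = 58°  [△TGB]
3. ∠BLG = 58°  [same arc GB]

∠BLG = 58°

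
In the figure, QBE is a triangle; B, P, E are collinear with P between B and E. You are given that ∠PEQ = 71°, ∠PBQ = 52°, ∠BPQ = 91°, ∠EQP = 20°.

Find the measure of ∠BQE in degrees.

1. ∠BEQ = 71°  [P on ray EB]
2. ∠EBQ = 52°  [P on ray BE]
3. ∠BQE = 57°  [△QBE]

∠BQE = 57°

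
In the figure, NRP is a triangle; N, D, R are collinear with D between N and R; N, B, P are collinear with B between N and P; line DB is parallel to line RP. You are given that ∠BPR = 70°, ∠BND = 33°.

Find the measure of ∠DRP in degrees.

∠DRP = 77°

1. ∠NPR = 70°  [B on ray PN]
2. ∠PNR = 33°  [D on NR, B on NP]
3. ∠NRP = 77°  [△NRP]
4. ∠DRP = 77°  [D on ray RN]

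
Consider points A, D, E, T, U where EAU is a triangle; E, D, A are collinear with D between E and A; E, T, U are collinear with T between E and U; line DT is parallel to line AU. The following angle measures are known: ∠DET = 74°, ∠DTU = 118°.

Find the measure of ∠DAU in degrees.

∠DAU = 44°

1. ∠DTE = 62°  [linear pair at T on EU]
2. ∠EDT = 44°  [△EDT]
3. ∠ADT = 136°  [linear pair at D on EA]
4. ∠DAU = 44°  [DT∥AU, co-interior at A–D]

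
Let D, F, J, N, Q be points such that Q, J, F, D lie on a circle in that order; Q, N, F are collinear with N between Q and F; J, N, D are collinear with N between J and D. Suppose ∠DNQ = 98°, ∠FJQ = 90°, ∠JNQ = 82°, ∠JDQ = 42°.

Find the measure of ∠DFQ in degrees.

1. ∠DQF = 40°  [△QND]
2. ∠FDQ = 90°  [cyclic QJFD, opposite ∠J+∠D]
3. ∠DFQ = 50°  [△QFD]

∠DFQ = 50°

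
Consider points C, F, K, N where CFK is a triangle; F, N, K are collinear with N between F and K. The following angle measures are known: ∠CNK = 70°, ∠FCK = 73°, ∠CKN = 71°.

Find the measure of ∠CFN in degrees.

1. ∠CKF = 71°  [N on ray KF]
2. ∠CFK = 36°  [△CFK]
3. ∠CFN = 36°  [N on ray FK]

∠CFN = 36°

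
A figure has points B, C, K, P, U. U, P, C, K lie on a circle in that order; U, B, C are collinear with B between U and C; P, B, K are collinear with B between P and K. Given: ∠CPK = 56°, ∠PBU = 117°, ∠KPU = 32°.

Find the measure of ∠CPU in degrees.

∠CPU = 88°

1. ∠CBP = 63°  [linear pair at B on UC]
2. ∠CUP = 31°  [△UBP]
3. ∠PCU = 61°  [△PBC]
4. ∠CPU = 88°  [△UPC]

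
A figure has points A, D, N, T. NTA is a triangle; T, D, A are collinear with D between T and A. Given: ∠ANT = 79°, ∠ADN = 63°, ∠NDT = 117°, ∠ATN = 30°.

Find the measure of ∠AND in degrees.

1. ∠NAT = 71°  [△NTA]
2. ∠DAN = 71°  [D on ray AT]
3. ∠AND = 46°  [△NDA]

∠AND = 46°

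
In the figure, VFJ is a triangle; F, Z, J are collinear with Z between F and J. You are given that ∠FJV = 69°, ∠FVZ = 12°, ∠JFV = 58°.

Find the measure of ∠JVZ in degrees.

1. ∠VJZ = 69°  [Z on ray JF]
2. ∠VFZ = 58°  [Z on ray FJ]
3. ∠FZV = 110°  [△VFZ]
4. ∠JZV = 70°  [linear pair at Z on FJ]
5. ∠JVZ = 41°  [△VZJ]

∠JVZ = 41°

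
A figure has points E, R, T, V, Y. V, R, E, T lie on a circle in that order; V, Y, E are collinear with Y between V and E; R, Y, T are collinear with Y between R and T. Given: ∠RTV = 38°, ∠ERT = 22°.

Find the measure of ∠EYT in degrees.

1. ∠EVT = 22°  [same arc ET]
2. ∠TYV = 120°  [△VYT]
3. ∠EYT = 60°  [linear pair at Y on VE]

∠EYT = 60°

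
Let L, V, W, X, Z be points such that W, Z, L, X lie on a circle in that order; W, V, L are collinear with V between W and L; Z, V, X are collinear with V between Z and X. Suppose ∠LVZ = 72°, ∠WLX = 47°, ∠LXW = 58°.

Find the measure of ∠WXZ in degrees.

∠WXZ = 33°

1. ∠WVX = 72°  [vertical angles at V]
2. ∠LWX = 75°  [△WLX]
3. ∠WXZ = 33°  [△WVX]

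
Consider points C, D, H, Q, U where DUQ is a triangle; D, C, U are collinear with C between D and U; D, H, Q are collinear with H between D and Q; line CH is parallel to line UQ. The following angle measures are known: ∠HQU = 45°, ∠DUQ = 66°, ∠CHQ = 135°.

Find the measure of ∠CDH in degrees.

∠CDH = 69°

1. ∠DQU = 45°  [H on ray QD]
2. ∠QDU = 69°  [△DUQ]
3. ∠CDH = 69°  [C on DU, H on DQ]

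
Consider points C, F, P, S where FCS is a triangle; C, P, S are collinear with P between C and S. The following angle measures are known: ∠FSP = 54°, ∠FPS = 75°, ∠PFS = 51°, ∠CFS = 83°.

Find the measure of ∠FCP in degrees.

1. ∠CSF = 54°  [P on ray SC]
2. ∠FCS = 43°  [△FCS]
3. ∠FCP = 43°  [P on ray CS]

∠FCP = 43°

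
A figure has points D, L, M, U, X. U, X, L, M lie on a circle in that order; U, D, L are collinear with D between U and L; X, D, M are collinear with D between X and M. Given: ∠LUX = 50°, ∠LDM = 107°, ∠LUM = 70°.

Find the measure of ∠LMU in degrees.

∠LMU = 87°

1. ∠LMX = 50°  [same arc XL]
2. ∠MLU = 23°  [△LDM]
3. ∠LMU = 87°  [△ULM]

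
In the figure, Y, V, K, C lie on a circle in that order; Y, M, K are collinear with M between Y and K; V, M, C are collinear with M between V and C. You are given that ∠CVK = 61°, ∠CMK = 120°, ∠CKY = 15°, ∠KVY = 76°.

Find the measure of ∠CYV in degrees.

1. ∠CYK = 61°  [same arc KC]
2. ∠CMY = 60°  [linear pair at M on YK]
3. ∠CVY = 15°  [same arc YC]
4. ∠VCY = 59°  [△YMC]
5. ∠CYV = 106°  [△YVC]

∠CYV = 106°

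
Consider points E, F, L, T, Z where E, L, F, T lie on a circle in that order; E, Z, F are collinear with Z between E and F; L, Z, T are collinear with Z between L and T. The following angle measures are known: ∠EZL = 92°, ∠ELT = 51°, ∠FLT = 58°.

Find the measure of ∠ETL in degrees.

∠ETL = 34°

1. ∠FZT = 92°  [vertical angles at Z]
2. ∠FET = 58°  [same arc FT]
3. ∠EZT = 88°  [linear pair at Z on EF]
4. ∠ETL = 34°  [△EZT]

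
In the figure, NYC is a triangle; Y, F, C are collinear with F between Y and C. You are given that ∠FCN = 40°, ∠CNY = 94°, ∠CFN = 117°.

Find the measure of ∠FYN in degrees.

1. ∠NCY = 40°  [F on ray CY]
2. ∠CYN = 46°  [△NYC]
3. ∠FYN = 46°  [F on ray YC]

∠FYN = 46°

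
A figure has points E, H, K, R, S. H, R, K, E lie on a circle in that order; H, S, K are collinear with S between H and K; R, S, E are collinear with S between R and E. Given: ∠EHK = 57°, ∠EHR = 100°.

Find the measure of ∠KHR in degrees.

∠KHR = 43°

1. ∠ERK = 57°  [same arc KE]
2. ∠EKR = 80°  [cyclic HRKE, opposite ∠H+∠K]
3. ∠KER = 43°  [△RKE]
4. ∠KHR = 43°  [same arc RK]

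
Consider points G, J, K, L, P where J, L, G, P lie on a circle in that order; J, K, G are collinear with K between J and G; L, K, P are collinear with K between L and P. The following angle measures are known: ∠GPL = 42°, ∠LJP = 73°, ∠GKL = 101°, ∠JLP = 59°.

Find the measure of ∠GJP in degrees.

∠GJP = 31°

1. ∠JPL = 48°  [△JLP]
2. ∠JKP = 101°  [vertical angles at K]
3. ∠GJP = 31°  [△JKP]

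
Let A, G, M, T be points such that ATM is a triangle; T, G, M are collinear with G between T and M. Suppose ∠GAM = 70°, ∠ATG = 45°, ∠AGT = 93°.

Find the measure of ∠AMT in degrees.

1. ∠AGM = 87°  [linear pair at G on TM]
2. ∠AMG = 23°  [△AGM]
3. ∠AMT = 23°  [G on ray MT]

∠AMT = 23°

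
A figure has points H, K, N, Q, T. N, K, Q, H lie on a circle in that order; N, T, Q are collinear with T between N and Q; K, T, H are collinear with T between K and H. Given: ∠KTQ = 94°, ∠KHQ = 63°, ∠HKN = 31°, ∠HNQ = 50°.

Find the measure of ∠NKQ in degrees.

∠NKQ = 81°

1. ∠HQN = 31°  [same arc NH]
2. ∠NHQ = 99°  [△NQH]
3. ∠NKQ = 81°  [cyclic NKQH, opposite ∠K+∠H]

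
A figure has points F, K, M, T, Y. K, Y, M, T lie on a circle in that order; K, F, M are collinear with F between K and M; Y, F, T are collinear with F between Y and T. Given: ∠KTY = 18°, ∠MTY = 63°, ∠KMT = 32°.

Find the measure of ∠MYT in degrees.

1. ∠KMY = 18°  [same arc KY]
2. ∠MKY = 63°  [same arc YM]
3. ∠KYT = 32°  [same arc KT]
4. ∠KFY = 85°  [△KFY]
5. ∠MFY = 95°  [linear pair at F on KM]
6. ∠MYT = 67°  [△YFM]

∠MYT = 67°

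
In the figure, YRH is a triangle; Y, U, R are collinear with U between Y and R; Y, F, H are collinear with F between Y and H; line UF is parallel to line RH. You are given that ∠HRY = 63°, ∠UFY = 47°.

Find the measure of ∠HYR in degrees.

∠HYR = 70°

1. ∠FUY = 63°  [UF∥RH, corresponding at U]
2. ∠FYU = 70°  [△YUF]
3. ∠HYR = 70°  [U on YR, F on YH]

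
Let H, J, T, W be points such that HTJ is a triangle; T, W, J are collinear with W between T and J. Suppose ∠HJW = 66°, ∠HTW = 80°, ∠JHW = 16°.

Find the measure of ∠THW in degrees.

∠THW = 18°

1. ∠HWJ = 98°  [△HWJ]
2. ∠HWT = 82°  [linear pair at W on TJ]
3. ∠THW = 18°  [△HTW]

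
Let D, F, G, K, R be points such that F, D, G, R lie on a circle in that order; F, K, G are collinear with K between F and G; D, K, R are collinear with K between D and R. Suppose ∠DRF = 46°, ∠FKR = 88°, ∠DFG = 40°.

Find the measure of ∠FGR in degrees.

∠FGR = 48°

1. ∠GKR = 92°  [linear pair at K on FG]
2. ∠DRG = 40°  [same arc DG]
3. ∠FGR = 48°  [△GKR]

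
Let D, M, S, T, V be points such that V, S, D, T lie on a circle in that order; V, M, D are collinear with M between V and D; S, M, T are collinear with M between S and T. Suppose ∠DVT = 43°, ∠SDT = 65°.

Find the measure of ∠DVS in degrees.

1. ∠DST = 43°  [same arc DT]
2. ∠DTS = 72°  [△SDT]
3. ∠DVS = 72°  [same arc SD]

∠DVS = 72°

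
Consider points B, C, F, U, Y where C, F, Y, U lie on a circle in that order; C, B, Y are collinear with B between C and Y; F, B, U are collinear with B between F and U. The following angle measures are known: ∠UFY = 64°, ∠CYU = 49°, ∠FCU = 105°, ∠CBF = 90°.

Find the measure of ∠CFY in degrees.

∠CFY = 113°

1. ∠UCY = 64°  [same arc YU]
2. ∠CUY = 67°  [△CYU]
3. ∠CFY = 113°  [cyclic CFYU, opposite ∠F+∠U]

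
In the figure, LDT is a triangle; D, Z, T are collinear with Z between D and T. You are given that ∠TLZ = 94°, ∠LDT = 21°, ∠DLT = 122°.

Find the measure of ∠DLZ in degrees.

∠DLZ = 28°

1. ∠DTL = 37°  [△LDT]
2. ∠LDZ = 21°  [Z on ray DT]
3. ∠LTZ = 37°  [Z on ray TD]
4. ∠LZT = 49°  [△LZT]
5. ∠DZL = 131°  [linear pair at Z on DT]
6. ∠DLZ = 28°  [△LDZ]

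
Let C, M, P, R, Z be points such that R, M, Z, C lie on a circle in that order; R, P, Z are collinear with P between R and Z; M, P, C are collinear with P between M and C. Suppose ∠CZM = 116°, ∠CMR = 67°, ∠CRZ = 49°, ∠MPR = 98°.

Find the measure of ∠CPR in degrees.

1. ∠CRM = 64°  [cyclic RMZC, opposite ∠R+∠Z]
2. ∠MCR = 49°  [△RMC]
3. ∠CPR = 82°  [△RPC]

∠CPR = 82°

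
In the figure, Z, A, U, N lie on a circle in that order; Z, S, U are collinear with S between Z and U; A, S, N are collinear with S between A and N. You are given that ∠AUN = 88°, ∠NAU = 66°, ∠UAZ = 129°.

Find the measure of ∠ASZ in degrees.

∠ASZ = 91°

1. ∠ANU = 26°  [△AUN]
2. ∠NZU = 66°  [same arc UN]
3. ∠UNZ = 51°  [cyclic ZAUN, opposite ∠A+∠N]
4. ∠AZU = 26°  [same arc AU]
5. ∠NUZ = 63°  [△ZUN]
6. ∠NAZ = 63°  [same arc ZN]
7. ∠ASZ = 91°  [△ZSA]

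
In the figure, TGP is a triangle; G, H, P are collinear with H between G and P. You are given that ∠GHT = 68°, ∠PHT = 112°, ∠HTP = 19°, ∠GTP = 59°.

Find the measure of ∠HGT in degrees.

1. ∠HPT = 49°  [△THP]
2. ∠GPT = 49°  [H on ray PG]
3. ∠PGT = 72°  [△TGP]
4. ∠HGT = 72°  [H on ray GP]

∠HGT = 72°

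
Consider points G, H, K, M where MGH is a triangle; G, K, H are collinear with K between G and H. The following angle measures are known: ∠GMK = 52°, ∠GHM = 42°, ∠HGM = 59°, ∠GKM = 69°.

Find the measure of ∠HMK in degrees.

∠HMK = 27°

1. ∠KHM = 42°  [K on ray HG]
2. ∠HKM = 111°  [linear pair at K on GH]
3. ∠HMK = 27°  [△MKH]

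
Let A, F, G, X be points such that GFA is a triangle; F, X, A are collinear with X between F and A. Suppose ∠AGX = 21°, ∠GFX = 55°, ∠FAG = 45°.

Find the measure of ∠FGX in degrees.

1. ∠GAX = 45°  [X on ray AF]
2. ∠AXG = 114°  [△GXA]
3. ∠FXG = 66°  [linear pair at X on FA]
4. ∠FGX = 59°  [△GFX]

∠FGX = 59°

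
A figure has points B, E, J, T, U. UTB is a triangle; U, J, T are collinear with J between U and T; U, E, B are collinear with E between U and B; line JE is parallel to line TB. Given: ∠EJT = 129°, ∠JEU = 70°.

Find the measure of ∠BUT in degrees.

1. ∠EJU = 51°  [linear pair at J on UT]
2. ∠EUJ = 59°  [△UJE]
3. ∠BUT = 59°  [J on UT, E on UB]

∠BUT = 59°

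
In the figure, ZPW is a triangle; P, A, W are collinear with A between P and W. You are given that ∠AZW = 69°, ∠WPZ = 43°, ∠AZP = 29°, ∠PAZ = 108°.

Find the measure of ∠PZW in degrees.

∠PZW = 98°

1. ∠WAZ = 72°  [linear pair at A on PW]
2. ∠AWZ = 39°  [△ZAW]
3. ∠PWZ = 39°  [A on ray WP]
4. ∠PZW = 98°  [△ZPW]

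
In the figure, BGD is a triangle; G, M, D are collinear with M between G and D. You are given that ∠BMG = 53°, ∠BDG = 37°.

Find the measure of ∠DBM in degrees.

1. ∠BMD = 127°  [linear pair at M on GD]
2. ∠BDM = 37°  [M on ray DG]
3. ∠DBM = 16°  [△BMD]

∠DBM = 16°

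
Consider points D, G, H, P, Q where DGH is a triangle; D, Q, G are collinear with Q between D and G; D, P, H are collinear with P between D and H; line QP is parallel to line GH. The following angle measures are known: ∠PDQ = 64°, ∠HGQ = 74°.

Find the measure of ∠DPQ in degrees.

1. ∠GDH = 64°  [Q on DG, P on DH]
2. ∠DGH = 74°  [Q on ray GD]
3. ∠DHG = 42°  [△DGH]
4. ∠DPQ = 42°  [QP∥GH, corresponding at P]

∠DPQ = 42°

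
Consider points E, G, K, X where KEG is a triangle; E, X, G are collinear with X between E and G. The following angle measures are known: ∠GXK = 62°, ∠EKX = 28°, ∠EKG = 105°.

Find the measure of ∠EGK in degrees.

∠EGK = 41°

1. ∠EXK = 118°  [linear pair at X on EG]
2. ∠KEX = 34°  [△KEX]
3. ∠GEK = 34°  [X on ray EG]
4. ∠EGK = 41°  [△KEG]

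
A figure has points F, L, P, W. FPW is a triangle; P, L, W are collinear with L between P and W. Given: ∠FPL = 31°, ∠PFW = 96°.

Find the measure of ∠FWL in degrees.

∠FWL = 53°

1. ∠FPW = 31°  [L on ray PW]
2. ∠FWP = 53°  [△FPW]
3. ∠FWL = 53°  [L on ray WP]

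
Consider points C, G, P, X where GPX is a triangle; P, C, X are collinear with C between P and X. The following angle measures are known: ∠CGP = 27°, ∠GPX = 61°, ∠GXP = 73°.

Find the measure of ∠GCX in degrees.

1. ∠CPG = 61°  [C on ray PX]
2. ∠GCP = 92°  [△GPC]
3. ∠GCX = 88°  [linear pair at C on PX]

∠GCX = 88°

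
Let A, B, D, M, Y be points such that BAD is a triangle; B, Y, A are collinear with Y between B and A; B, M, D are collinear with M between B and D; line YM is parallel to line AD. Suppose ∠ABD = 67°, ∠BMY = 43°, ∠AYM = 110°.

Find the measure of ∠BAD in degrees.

∠BAD = 70°

1. ∠MBY = 67°  [Y on BA, M on BD]
2. ∠BYM = 70°  [△BYM]
3. ∠BAD = 70°  [YM∥AD, corresponding at Y]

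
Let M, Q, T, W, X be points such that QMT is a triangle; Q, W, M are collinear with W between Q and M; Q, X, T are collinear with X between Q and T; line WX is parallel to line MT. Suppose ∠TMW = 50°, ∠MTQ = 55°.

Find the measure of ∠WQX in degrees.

∠WQX = 75°

1. ∠QMT = 50°  [W on ray MQ]
2. ∠MQT = 75°  [△QMT]
3. ∠WQX = 75°  [W on QM, X on QT]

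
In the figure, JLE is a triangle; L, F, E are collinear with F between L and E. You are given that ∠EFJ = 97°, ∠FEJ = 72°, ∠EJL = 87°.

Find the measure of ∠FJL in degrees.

∠FJL = 76°

1. ∠JFL = 83°  [linear pair at F on LE]
2. ∠JEL = 72°  [F on ray EL]
3. ∠ELJ = 21°  [△JLE]
4. ∠FLJ = 21°  [F on ray LE]
5. ∠FJL = 76°  [△JLF]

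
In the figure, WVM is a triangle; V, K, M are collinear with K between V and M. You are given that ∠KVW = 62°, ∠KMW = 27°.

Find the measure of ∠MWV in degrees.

∠MWV = 91°

1. ∠MVW = 62°  [K on ray VM]
2. ∠VMW = 27°  [K on ray MV]
3. ∠MWV = 91°  [△WVM]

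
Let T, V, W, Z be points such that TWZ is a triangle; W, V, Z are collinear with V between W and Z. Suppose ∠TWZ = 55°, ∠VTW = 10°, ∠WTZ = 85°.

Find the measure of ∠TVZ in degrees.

1. ∠TWV = 55°  [V on ray WZ]
2. ∠TVW = 115°  [△TWV]
3. ∠TVZ = 65°  [linear pair at V on WZ]

∠TVZ = 65°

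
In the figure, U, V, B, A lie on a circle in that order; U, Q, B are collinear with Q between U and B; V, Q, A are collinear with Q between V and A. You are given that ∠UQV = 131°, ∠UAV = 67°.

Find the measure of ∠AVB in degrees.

1. ∠BQV = 49°  [linear pair at Q on UB]
2. ∠UBV = 67°  [same arc UV]
3. ∠AVB = 64°  [△VQB]

∠AVB = 64°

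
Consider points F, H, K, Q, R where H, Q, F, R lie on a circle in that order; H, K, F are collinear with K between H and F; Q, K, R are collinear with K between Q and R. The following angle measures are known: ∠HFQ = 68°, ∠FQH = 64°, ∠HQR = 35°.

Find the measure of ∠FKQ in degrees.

∠FKQ = 83°

1. ∠FHQ = 48°  [△HQF]
2. ∠HKQ = 97°  [△HKQ]
3. ∠FKQ = 83°  [linear pair at K on HF]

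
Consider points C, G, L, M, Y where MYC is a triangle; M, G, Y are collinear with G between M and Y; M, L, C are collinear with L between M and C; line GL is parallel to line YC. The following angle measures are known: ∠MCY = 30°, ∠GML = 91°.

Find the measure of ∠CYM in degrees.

1. ∠GLM = 30°  [GL∥YC, corresponding at L]
2. ∠LGM = 59°  [△MGL]
3. ∠CYM = 59°  [GL∥YC, corresponding at G]

∠CYM = 59°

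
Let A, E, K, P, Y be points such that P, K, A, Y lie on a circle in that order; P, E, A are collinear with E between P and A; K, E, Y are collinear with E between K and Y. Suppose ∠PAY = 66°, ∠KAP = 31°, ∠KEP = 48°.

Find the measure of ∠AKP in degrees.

1. ∠PKY = 66°  [same arc PY]
2. ∠APK = 66°  [△PEK]
3. ∠AKP = 83°  [△PKA]

∠AKP = 83°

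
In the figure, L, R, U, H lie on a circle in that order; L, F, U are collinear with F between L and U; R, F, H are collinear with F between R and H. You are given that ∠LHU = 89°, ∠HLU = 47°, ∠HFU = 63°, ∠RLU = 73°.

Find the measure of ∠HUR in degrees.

1. ∠HUL = 44°  [△LUH]
2. ∠HRU = 47°  [same arc UH]
3. ∠RHU = 73°  [△UFH]
4. ∠HUR = 60°  [△RUH]

∠HUR = 60°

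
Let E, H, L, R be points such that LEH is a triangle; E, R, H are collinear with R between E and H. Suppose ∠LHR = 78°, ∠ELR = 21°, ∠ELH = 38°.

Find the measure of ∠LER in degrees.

∠LER = 64°

1. ∠EHL = 78°  [R on ray HE]
2. ∠HEL = 64°  [△LEH]
3. ∠LER = 64°  [R on ray EH]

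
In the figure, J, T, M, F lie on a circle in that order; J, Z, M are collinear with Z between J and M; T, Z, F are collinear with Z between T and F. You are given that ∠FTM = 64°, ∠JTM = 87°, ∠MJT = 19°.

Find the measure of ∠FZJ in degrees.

∠FZJ = 42°

1. ∠FJM = 64°  [same arc MF]
2. ∠JMT = 74°  [△JTM]
3. ∠JFT = 74°  [same arc JT]
4. ∠FZJ = 42°  [△JZF]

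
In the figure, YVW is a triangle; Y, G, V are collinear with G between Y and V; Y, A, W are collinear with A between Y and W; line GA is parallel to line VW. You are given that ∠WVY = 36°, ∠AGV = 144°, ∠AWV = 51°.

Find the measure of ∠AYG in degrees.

1. ∠VWY = 51°  [A on ray WY]
2. ∠VYW = 93°  [△YVW]
3. ∠AYG = 93°  [G on YV, A on YW]

∠AYG = 93°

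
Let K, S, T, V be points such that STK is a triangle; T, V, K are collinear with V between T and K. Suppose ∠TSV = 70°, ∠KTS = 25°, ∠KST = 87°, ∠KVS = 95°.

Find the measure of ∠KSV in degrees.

1. ∠SKT = 68°  [△STK]
2. ∠SKV = 68°  [V on ray KT]
3. ∠KSV = 17°  [△SVK]

∠KSV = 17°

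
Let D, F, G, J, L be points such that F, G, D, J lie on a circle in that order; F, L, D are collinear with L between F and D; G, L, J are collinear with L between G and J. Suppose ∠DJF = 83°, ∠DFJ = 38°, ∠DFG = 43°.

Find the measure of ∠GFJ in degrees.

1. ∠DGF = 97°  [cyclic FGDJ, opposite ∠G+∠J]
2. ∠FDJ = 59°  [△FDJ]
3. ∠FDG = 40°  [△FGD]
4. ∠FGJ = 59°  [same arc FJ]
5. ∠FJG = 40°  [same arc FG]
6. ∠GFJ = 81°  [△FGJ]

∠GFJ = 81°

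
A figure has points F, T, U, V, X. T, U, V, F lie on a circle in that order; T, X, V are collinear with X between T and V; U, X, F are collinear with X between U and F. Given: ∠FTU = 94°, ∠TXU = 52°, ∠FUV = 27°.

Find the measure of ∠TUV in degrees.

1. ∠FVU = 86°  [cyclic TUVF, opposite ∠T+∠V]
2. ∠UXV = 128°  [linear pair at X on TV]
3. ∠UFV = 67°  [△UVF]
4. ∠TVU = 25°  [△UXV]
5. ∠UTV = 67°  [same arc UV]
6. ∠TUV = 88°  [△TUV]

∠TUV = 88°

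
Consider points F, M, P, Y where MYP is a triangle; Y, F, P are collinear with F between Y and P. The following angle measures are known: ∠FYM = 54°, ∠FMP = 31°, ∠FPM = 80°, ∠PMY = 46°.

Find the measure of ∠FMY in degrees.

1. ∠MFP = 69°  [△MFP]
2. ∠MFY = 111°  [linear pair at F on YP]
3. ∠FMY = 15°  [△MYF]

∠FMY = 15°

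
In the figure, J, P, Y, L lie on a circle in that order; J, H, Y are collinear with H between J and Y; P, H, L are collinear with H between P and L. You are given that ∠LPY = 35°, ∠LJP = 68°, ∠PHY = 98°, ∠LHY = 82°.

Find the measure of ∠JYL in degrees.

∠JYL = 65°

1. ∠LYP = 112°  [cyclic JPYL, opposite ∠J+∠Y]
2. ∠PLY = 33°  [△PYL]
3. ∠JYL = 65°  [△YHL]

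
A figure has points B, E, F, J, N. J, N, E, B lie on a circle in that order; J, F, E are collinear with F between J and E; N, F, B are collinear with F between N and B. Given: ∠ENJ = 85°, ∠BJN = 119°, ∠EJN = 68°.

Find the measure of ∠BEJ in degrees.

1. ∠JEN = 27°  [△JNE]
2. ∠JBN = 27°  [same arc JN]
3. ∠BNJ = 34°  [△JNB]
4. ∠BEJ = 34°  [same arc JB]

∠BEJ = 34°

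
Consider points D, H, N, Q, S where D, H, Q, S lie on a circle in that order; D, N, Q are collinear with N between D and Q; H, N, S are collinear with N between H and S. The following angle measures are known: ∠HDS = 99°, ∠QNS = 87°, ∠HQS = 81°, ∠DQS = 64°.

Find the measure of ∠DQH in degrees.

1. ∠DNH = 87°  [vertical angles at N]
2. ∠HSQ = 29°  [△QNS]
3. ∠QHS = 70°  [△HQS]
4. ∠HNQ = 93°  [linear pair at N on DQ]
5. ∠DQH = 17°  [△HNQ]

∠DQH = 17°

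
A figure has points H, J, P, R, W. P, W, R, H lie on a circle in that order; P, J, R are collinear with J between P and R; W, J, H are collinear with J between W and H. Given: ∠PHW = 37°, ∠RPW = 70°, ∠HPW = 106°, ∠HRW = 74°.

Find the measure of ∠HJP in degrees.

1. ∠PRW = 37°  [same arc PW]
2. ∠RHW = 70°  [same arc WR]
3. ∠HWR = 36°  [△WRH]
4. ∠RJW = 107°  [△WJR]
5. ∠HJP = 107°  [vertical angles at J]

∠HJP = 107°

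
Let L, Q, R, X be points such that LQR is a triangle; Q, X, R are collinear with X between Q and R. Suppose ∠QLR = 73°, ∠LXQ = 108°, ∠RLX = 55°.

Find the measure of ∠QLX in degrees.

∠QLX = 18°

1. ∠LXR = 72°  [linear pair at X on QR]
2. ∠LRX = 53°  [△LXR]
3. ∠LRQ = 53°  [X on ray RQ]
4. ∠LQR = 54°  [△LQR]
5. ∠LQX = 54°  [X on ray QR]
6. ∠QLX = 18°  [△LQX]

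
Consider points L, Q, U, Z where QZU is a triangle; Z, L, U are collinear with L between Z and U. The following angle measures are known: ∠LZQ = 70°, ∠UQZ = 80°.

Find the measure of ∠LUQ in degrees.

1. ∠QZU = 70°  [L on ray ZU]
2. ∠QUZ = 30°  [△QZU]
3. ∠LUQ = 30°  [L on ray UZ]

∠LUQ = 30°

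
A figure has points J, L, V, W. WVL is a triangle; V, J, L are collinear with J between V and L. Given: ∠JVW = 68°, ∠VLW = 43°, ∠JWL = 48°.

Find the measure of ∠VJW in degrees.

∠VJW = 91°

1. ∠JLW = 43°  [J on ray LV]
2. ∠LJW = 89°  [△WJL]
3. ∠VJW = 91°  [linear pair at J on VL]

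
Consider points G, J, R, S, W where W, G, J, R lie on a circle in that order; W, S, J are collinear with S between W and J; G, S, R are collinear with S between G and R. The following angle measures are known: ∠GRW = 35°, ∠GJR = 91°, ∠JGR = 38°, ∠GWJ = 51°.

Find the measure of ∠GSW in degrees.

1. ∠GJW = 35°  [same arc WG]
2. ∠GSJ = 107°  [△GSJ]
3. ∠GSW = 73°  [linear pair at S on WJ]

∠GSW = 73°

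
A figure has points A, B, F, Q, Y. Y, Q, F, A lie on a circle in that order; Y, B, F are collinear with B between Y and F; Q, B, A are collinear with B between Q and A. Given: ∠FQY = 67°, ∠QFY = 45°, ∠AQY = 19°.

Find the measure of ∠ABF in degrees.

1. ∠FYQ = 68°  [△YQF]
2. ∠AFY = 19°  [same arc YA]
3. ∠FAQ = 68°  [same arc QF]
4. ∠ABF = 93°  [△FBA]

∠ABF = 93°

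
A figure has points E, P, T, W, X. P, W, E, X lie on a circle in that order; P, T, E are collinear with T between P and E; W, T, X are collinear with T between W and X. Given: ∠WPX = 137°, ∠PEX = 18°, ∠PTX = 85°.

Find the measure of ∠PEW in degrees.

1. ∠PWX = 18°  [same arc PX]
2. ∠PXW = 25°  [△PWX]
3. ∠PEW = 25°  [same arc PW]

∠PEW = 25°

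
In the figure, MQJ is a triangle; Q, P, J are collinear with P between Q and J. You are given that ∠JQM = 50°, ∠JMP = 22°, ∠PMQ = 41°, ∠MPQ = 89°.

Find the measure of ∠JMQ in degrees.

1. ∠JPM = 91°  [linear pair at P on QJ]
2. ∠MJP = 67°  [△MPJ]
3. ∠MJQ = 67°  [P on ray JQ]
4. ∠JMQ = 63°  [△MQJ]

∠JMQ = 63°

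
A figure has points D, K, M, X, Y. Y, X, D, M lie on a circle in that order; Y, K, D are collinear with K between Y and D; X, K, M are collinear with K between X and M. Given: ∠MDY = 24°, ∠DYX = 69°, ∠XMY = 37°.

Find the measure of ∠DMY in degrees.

1. ∠XDY = 37°  [same arc YX]
2. ∠DXY = 74°  [△YXD]
3. ∠DMY = 106°  [cyclic YXDM, opposite ∠X+∠M]

∠DMY = 106°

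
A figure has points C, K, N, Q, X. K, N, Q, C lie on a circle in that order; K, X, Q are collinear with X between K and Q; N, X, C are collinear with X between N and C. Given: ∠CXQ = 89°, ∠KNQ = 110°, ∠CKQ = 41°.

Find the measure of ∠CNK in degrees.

∠CNK = 69°

1. ∠KCQ = 70°  [cyclic KNQC, opposite ∠N+∠C]
2. ∠CQK = 69°  [△KQC]
3. ∠CNK = 69°  [same arc KC]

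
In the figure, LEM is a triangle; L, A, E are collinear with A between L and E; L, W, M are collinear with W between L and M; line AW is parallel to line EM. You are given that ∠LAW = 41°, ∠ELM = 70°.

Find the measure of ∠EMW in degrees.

∠EMW = 69°

1. ∠LEM = 41°  [AW∥EM, corresponding at A]
2. ∠EML = 69°  [△LEM]
3. ∠EMW = 69°  [W on ray ML]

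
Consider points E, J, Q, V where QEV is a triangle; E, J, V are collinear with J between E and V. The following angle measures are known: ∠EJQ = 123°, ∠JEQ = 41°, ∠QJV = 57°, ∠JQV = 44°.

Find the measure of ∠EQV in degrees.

∠EQV = 60°

1. ∠QEV = 41°  [J on ray EV]
2. ∠JVQ = 79°  [△QJV]
3. ∠EVQ = 79°  [J on ray VE]
4. ∠EQV = 60°  [△QEV]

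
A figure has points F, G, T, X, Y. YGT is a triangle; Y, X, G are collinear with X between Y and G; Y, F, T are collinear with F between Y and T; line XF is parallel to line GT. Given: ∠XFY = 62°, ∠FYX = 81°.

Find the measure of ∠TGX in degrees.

1. ∠FXY = 37°  [△YXF]
2. ∠FXG = 143°  [linear pair at X on YG]
3. ∠TGX = 37°  [XF∥GT, co-interior at G–X]

∠TGX = 37°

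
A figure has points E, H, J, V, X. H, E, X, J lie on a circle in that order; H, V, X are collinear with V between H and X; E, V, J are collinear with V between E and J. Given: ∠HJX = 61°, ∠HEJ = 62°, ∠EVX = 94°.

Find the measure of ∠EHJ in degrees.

1. ∠HXJ = 62°  [same arc HJ]
2. ∠HVJ = 94°  [vertical angles at V]
3. ∠JHX = 57°  [△HXJ]
4. ∠EJH = 29°  [△HVJ]
5. ∠EHJ = 89°  [△HEJ]

∠EHJ = 89°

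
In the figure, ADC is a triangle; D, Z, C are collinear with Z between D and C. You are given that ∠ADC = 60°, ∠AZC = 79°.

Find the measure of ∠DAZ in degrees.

1. ∠ADZ = 60°  [Z on ray DC]
2. ∠AZD = 101°  [linear pair at Z on DC]
3. ∠DAZ = 19°  [△ADZ]

∠DAZ = 19°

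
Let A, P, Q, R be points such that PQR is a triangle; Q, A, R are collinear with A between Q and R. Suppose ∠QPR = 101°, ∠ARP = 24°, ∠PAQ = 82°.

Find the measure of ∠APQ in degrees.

1. ∠PRQ = 24°  [A on ray RQ]
2. ∠PQR = 55°  [△PQR]
3. ∠AQP = 55°  [A on ray QR]
4. ∠APQ = 43°  [△PQA]

∠APQ = 43°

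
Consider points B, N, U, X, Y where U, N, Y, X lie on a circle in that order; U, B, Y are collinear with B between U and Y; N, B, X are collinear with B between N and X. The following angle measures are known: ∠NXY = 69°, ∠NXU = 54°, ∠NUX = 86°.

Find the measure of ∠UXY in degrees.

∠UXY = 123°

1. ∠NUY = 69°  [same arc NY]
2. ∠NYU = 54°  [same arc UN]
3. ∠UNY = 57°  [△UNY]
4. ∠UXY = 123°  [cyclic UNYX, opposite ∠N+∠X]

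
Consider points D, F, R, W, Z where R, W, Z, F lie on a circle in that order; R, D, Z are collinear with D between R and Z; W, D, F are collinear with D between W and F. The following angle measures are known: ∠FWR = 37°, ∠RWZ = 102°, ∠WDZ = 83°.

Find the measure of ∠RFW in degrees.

1. ∠FZR = 37°  [same arc RF]
2. ∠RFZ = 78°  [cyclic RWZF, opposite ∠W+∠F]
3. ∠FDR = 83°  [vertical angles at D]
4. ∠FRZ = 65°  [△RZF]
5. ∠RFW = 32°  [△RDF]

∠RFW = 32°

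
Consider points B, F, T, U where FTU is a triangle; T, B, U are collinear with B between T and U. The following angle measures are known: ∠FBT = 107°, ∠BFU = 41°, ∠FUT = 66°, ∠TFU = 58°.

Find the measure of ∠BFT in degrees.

1. ∠FTU = 56°  [△FTU]
2. ∠BTF = 56°  [B on ray TU]
3. ∠BFT = 17°  [△FTB]

∠BFT = 17°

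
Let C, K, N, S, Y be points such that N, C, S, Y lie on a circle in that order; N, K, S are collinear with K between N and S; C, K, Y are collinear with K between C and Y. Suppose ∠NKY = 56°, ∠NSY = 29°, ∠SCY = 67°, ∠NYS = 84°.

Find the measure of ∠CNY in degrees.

∠CNY = 94°

1. ∠SKY = 124°  [linear pair at K on NS]
2. ∠CYS = 27°  [△SKY]
3. ∠CSY = 86°  [△CSY]
4. ∠CNY = 94°  [cyclic NCSY, opposite ∠N+∠S]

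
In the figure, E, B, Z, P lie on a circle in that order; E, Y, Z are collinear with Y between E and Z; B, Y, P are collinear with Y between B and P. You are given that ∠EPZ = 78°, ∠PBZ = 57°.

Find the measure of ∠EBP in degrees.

1. ∠PEZ = 57°  [same arc ZP]
2. ∠EZP = 45°  [△EZP]
3. ∠EBP = 45°  [same arc EP]

∠EBP = 45°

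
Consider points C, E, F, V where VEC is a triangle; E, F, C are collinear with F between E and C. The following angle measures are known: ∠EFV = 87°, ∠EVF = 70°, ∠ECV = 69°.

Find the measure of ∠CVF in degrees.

1. ∠CFV = 93°  [linear pair at F on EC]
2. ∠FCV = 69°  [F on ray CE]
3. ∠CVF = 18°  [△VFC]

∠CVF = 18°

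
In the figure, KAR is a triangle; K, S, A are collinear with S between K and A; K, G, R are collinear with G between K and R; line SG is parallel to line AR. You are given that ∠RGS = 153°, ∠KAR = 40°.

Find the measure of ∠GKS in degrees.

1. ∠KGS = 27°  [linear pair at G on KR]
2. ∠GSK = 40°  [SG∥AR, corresponding at S]
3. ∠GKS = 113°  [△KSG]

∠GKS = 113°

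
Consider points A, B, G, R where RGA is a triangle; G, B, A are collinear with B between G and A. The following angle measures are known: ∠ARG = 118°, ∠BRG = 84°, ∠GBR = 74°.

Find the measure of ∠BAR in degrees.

∠BAR = 40°

1. ∠BGR = 22°  [△RGB]
2. ∠AGR = 22°  [B on ray GA]
3. ∠GAR = 40°  [△RGA]
4. ∠BAR = 40°  [B on ray AG]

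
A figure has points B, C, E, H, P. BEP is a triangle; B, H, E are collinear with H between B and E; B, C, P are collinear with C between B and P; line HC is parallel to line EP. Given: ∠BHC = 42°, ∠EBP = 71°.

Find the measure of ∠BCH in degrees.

1. ∠BEP = 42°  [HC∥EP, corresponding at H]
2. ∠BPE = 67°  [△BEP]
3. ∠BCH = 67°  [HC∥EP, corresponding at C]

∠BCH = 67°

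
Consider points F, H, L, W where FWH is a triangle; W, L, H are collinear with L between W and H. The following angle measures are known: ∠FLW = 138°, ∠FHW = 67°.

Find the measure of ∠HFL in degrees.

1. ∠FLH = 42°  [linear pair at L on WH]
2. ∠FHL = 67°  [L on ray HW]
3. ∠HFL = 71°  [△FLH]

∠HFL = 71°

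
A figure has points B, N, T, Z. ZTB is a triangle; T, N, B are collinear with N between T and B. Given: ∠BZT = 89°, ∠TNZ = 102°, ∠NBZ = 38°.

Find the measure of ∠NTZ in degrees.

1. ∠TBZ = 38°  [N on ray BT]
2. ∠BTZ = 53°  [△ZTB]
3. ∠NTZ = 53°  [N on ray TB]

∠NTZ = 53°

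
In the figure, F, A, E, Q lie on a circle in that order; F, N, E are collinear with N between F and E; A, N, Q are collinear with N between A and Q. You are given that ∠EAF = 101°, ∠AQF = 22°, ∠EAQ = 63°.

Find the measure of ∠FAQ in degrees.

∠FAQ = 38°

1. ∠EQF = 79°  [cyclic FAEQ, opposite ∠A+∠Q]
2. ∠EFQ = 63°  [same arc EQ]
3. ∠FEQ = 38°  [△FEQ]
4. ∠FAQ = 38°  [same arc FQ]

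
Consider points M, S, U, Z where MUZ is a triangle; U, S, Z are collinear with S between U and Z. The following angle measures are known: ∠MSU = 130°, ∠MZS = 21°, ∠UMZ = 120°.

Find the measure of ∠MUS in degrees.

∠MUS = 39°

1. ∠MZU = 21°  [S on ray ZU]
2. ∠MUZ = 39°  [△MUZ]
3. ∠MUS = 39°  [S on ray UZ]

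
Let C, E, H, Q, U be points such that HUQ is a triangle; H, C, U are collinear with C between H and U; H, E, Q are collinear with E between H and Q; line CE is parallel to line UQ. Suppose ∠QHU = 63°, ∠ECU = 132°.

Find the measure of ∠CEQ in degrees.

∠CEQ = 111°

1. ∠CHE = 63°  [C on HU, E on HQ]
2. ∠ECH = 48°  [linear pair at C on HU]
3. ∠CEH = 69°  [△HCE]
4. ∠CEQ = 111°  [linear pair at E on HQ]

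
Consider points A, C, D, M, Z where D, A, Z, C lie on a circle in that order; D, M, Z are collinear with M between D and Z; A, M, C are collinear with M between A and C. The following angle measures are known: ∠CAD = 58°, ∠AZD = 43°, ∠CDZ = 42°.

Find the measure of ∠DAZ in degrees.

1. ∠CZD = 58°  [same arc DC]
2. ∠DCZ = 80°  [△DZC]
3. ∠DAZ = 100°  [cyclic DAZC, opposite ∠A+∠C]

∠DAZ = 100°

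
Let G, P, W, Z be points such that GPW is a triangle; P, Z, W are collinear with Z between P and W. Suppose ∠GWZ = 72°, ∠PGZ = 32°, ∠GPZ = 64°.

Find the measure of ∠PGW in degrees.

1. ∠GWP = 72°  [Z on ray WP]
2. ∠GPW = 64°  [Z on ray PW]
3. ∠PGW = 44°  [△GPW]

∠PGW = 44°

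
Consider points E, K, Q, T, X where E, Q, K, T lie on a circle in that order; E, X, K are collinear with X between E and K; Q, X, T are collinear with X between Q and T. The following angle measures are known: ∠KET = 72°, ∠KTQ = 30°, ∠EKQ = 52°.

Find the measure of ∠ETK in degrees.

1. ∠KEQ = 30°  [same arc QK]
2. ∠EQK = 98°  [△EQK]
3. ∠ETK = 82°  [cyclic EQKT, opposite ∠Q+∠T]

∠ETK = 82°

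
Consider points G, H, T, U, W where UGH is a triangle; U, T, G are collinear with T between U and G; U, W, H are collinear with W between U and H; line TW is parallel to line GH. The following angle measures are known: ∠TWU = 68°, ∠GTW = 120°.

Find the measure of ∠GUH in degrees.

1. ∠UTW = 60°  [linear pair at T on UG]
2. ∠TUW = 52°  [△UTW]
3. ∠GUH = 52°  [T on UG, W on UH]

∠GUH = 52°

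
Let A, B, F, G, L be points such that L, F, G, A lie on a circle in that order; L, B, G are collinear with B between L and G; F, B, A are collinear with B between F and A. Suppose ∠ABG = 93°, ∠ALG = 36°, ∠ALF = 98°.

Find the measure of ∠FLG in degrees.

1. ∠FBL = 93°  [vertical angles at B]
2. ∠ABL = 87°  [linear pair at B on LG]
3. ∠FAL = 57°  [△LBA]
4. ∠AFL = 25°  [△LFA]
5. ∠FLG = 62°  [△LBF]

∠FLG = 62°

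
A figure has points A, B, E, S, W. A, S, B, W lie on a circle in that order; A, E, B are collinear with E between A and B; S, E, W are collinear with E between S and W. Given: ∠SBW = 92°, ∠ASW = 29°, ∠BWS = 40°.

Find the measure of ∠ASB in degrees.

∠ASB = 77°

1. ∠SAW = 88°  [cyclic ASBW, opposite ∠A+∠B]
2. ∠AWS = 63°  [△ASW]
3. ∠BAS = 40°  [same arc SB]
4. ∠ABS = 63°  [same arc AS]
5. ∠ASB = 77°  [△ASB]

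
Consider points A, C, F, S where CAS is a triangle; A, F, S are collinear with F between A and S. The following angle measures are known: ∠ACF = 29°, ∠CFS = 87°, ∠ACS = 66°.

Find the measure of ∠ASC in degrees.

1. ∠AFC = 93°  [linear pair at F on AS]
2. ∠CAF = 58°  [△CAF]
3. ∠CAS = 58°  [F on ray AS]
4. ∠ASC = 56°  [△CAS]

∠ASC = 56°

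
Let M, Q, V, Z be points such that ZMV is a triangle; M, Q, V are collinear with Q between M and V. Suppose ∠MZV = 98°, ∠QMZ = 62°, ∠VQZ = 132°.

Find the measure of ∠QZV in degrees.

∠QZV = 28°

1. ∠VMZ = 62°  [Q on ray MV]
2. ∠MVZ = 20°  [△ZMV]
3. ∠QVZ = 20°  [Q on ray VM]
4. ∠QZV = 28°  [△ZQV]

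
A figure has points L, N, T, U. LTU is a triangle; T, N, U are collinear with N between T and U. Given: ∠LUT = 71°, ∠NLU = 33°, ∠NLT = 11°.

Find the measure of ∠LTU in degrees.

1. ∠LUN = 71°  [N on ray UT]
2. ∠LNU = 76°  [△LNU]
3. ∠LNT = 104°  [linear pair at N on TU]
4. ∠LTN = 65°  [△LTN]
5. ∠LTU = 65°  [N on ray TU]

∠LTU = 65°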